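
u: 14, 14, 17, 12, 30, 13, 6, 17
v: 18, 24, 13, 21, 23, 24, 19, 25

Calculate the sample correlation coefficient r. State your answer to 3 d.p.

n = 8, Σu = 123, Σv = 167, Σu² = 2219, Σv² = 3601, Σuv = 2602
nΣuv − ΣuΣv = 20816 − 20541 = 275
nΣu² − (Σu)² = 17752 − 15129 = 2623; nΣv² − (Σv)² = 28808 − 27889 = 919
r = 275 / √(2623 × 919) = 275 / 1552.5904 ≈ 0.177

0.177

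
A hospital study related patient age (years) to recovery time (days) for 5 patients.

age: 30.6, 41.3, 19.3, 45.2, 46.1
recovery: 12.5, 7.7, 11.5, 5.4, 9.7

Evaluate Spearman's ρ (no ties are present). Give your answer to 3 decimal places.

Rank age: 2, 3, 1, 4, 5
Rank recovery: 5, 2, 4, 1, 3
d = rank(age) − rank(recovery): -3, 1, -3, 3, 2; Σd² = 32
ρ = 1 − 6Σd² / [n(n²−1)] = 1 − 6×32 / (5×24) = 1 − 192/120 ≈ -0.600

-0.600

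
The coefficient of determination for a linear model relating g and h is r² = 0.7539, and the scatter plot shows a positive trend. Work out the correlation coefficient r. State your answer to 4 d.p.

0.8683

|r| = √0.7539 = 0.8683
The association is positive, so r = 0.8683.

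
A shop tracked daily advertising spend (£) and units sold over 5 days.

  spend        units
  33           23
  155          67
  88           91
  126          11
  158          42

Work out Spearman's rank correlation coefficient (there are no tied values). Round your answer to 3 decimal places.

0.100

Rank spend: 1, 4, 2, 3, 5
Rank units: 2, 4, 5, 1, 3
d = rank(spend) − rank(units): -1, 0, -3, 2, 2; Σd² = 18
ρ = 1 − 6Σd² / [n(n²−1)] = 1 − 6×18 / (5×24) = 1 − 108/120 ≈ 0.100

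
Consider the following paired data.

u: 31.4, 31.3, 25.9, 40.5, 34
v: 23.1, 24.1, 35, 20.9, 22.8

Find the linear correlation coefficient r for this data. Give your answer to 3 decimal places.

n = 5, Σu = 163.1, Σv = 125.9, Σu² = 5432.71, Σv² = 3296.07, Σuv = 4007.82
nΣuv − ΣuΣv = 20039.1 − 20534.29 = -495.19
nΣu² − (Σu)² = 27163.55 − 26601.61 = 561.94; nΣv² − (Σv)² = 16480.35 − 15850.81 = 629.54
r = -495.19 / √(561.94 × 629.54) = -495.19 / 594.7804 ≈ -0.833

-0.833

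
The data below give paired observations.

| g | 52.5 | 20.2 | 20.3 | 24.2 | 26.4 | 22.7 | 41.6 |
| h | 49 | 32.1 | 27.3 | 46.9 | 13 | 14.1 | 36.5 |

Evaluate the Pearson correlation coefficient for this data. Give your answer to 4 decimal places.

0.5517

n = 7, Σg = 207.9, Σh = 218.9, Σg² = 7104.83, Σh² = 8076.37, Σgh = 7091.76
nΣgh − ΣgΣh = 49642.32 − 45509.31 = 4133.01
nΣg² − (Σg)² = 49733.81 − 43222.41 = 6511.4; nΣh² − (Σh)² = 56534.59 − 47917.21 = 8617.38
r = 4133.01 / √(6511.4 × 8617.38) = 4133.01 / 7490.7415 ≈ 0.5517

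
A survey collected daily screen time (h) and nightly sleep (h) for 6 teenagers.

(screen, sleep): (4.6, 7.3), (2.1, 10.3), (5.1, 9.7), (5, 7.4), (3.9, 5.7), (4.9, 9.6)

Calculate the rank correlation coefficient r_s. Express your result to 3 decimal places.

Rank screen: 3, 1, 6, 5, 2, 4
Rank sleep: 2, 6, 5, 3, 1, 4
d = rank(screen) − rank(sleep): 1, -5, 1, 2, 1, 0; Σd² = 32
ρ = 1 − 6Σd² / [n(n²−1)] = 1 − 6×32 / (6×35) = 1 − 192/210 ≈ 0.086

0.086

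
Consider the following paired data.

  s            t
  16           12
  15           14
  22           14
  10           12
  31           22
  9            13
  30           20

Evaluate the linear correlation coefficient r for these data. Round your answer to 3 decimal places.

0.906

n = 7, Σs = 133, Σt = 107, Σs² = 3007, Σt² = 1733, Σst = 2229
nΣst − ΣsΣt = 15603 − 14231 = 1372
nΣs² − (Σs)² = 21049 − 17689 = 3360; nΣt² − (Σt)² = 12131 − 11449 = 682
r = 1372 / √(3360 × 682) = 1372 / 1513.7767 ≈ 0.906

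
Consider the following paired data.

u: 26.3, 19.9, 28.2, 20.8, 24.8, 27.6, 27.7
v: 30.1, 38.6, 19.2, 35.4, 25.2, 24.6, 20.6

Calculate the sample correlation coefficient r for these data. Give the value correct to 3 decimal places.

n = 7, Σu = 175.3, Σv = 193.7, Σu² = 4459.67, Σv² = 5682.33, Σuv = 4712.07
nΣuv − ΣuΣv = 32984.49 − 33955.61 = -971.12
nΣu² − (Σu)² = 31217.69 − 30730.09 = 487.6; nΣv² − (Σv)² = 39776.31 − 37519.69 = 2256.62
r = -971.12 / √(487.6 × 2256.62) = -971.12 / 1048.9652 ≈ -0.926

-0.926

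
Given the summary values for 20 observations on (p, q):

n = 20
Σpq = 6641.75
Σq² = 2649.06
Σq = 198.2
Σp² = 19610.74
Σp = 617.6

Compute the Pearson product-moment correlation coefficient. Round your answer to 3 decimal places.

0.858

r = (nΣpq − ΣpΣq) / √[(nΣp² − (Σp)²)(nΣq² − (Σq)²)]
Numerator: 20×6641.75 − 617.6×198.2 = 10426.68
Denominator: √[(392214.8 − 381429.76)(52981.2 − 39283.24)] = √[10785.04 × 13697.96] = 12154.5484
r = 10426.68 / 12154.5484 ≈ 0.858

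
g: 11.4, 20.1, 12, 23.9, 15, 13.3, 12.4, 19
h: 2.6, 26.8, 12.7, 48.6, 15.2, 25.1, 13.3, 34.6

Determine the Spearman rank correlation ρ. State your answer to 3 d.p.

Rank g: 1, 7, 2, 8, 5, 4, 3, 6
Rank h: 1, 6, 2, 8, 4, 5, 3, 7
d = rank(g) − rank(h): 0, 1, 0, 0, 1, -1, 0, -1; Σd² = 4
ρ = 1 − 6Σd² / [n(n²−1)] = 1 − 6×4 / (8×63) = 1 − 24/504 ≈ 0.952

0.952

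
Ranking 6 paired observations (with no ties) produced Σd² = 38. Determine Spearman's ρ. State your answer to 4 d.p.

-0.0857

ρ = 1 − 6Σd² / [n(n²−1)] = 1 − 6×38 / (6×35)
  = 1 − 228/210 = 1 − 1.08571 ≈ -0.0857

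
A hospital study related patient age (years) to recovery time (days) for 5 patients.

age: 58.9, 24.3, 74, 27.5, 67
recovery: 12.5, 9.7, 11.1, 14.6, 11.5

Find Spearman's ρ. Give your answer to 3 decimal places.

0.000

Rank age: 3, 1, 5, 2, 4
Rank recovery: 4, 1, 2, 5, 3
d = rank(age) − rank(recovery): -1, 0, 3, -3, 1; Σd² = 20
ρ = 1 − 6Σd² / [n(n²−1)] = 1 − 6×20 / (5×24) = 1 − 120/120 ≈ 0.000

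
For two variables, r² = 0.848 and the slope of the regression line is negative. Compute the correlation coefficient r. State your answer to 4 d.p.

-0.9209

|r| = √0.848 = 0.9209
The association is negative, so r = −0.9209.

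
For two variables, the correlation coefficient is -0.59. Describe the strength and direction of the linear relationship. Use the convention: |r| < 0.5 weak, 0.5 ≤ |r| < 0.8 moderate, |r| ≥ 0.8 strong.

r = -0.59 < 0 so the relationship is negative.
|r| = 0.59, which falls in the moderate range.

moderate negative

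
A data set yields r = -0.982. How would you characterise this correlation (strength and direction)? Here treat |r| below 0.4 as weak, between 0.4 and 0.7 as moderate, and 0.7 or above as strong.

r = -0.982 < 0 so the relationship is negative.
|r| = 0.982, which falls in the strong range.

strong negative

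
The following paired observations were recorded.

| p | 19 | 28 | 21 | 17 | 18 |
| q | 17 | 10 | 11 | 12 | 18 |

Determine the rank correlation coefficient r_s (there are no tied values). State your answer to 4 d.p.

Rank p: 3, 5, 4, 1, 2
Rank q: 4, 1, 2, 3, 5
d = rank(p) − rank(q): -1, 4, 2, -2, -3; Σd² = 34
ρ = 1 − 6Σd² / [n(n²−1)] = 1 − 6×34 / (5×24) = 1 − 204/120 ≈ -0.7000

-0.7000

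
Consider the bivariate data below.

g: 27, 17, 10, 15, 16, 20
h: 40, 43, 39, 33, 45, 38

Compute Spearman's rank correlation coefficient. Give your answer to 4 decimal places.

Rank g: 6, 4, 1, 2, 3, 5
Rank h: 4, 5, 3, 1, 6, 2
d = rank(g) − rank(h): 2, -1, -2, 1, -3, 3; Σd² = 28
ρ = 1 − 6Σd² / [n(n²−1)] = 1 − 6×28 / (6×35) = 1 − 168/210 ≈ 0.2000

0.2000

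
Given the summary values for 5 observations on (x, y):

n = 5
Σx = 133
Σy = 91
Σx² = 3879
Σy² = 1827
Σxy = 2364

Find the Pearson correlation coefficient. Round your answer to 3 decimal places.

r = (nΣxy − ΣxΣy) / √[(nΣx² − (Σx)²)(nΣy² − (Σy)²)]
Numerator: 5×2364 − 133×91 = -283
Denominator: √[(19395 − 17689)(9135 − 8281)] = √[1706 × 854] = 1207.0311
r = -283 / 1207.0311 ≈ -0.234

-0.234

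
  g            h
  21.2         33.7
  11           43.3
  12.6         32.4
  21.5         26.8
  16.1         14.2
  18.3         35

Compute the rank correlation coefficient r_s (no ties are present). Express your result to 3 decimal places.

-0.371

Rank g: 5, 1, 2, 6, 3, 4
Rank h: 4, 6, 3, 2, 1, 5
d = rank(g) − rank(h): 1, -5, -1, 4, 2, -1; Σd² = 48
ρ = 1 − 6Σd² / [n(n²−1)] = 1 − 6×48 / (6×35) = 1 − 288/210 ≈ -0.371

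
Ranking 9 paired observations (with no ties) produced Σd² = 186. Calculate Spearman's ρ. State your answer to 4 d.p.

-0.5500

ρ = 1 − 6Σd² / [n(n²−1)] = 1 − 6×186 / (9×80)
  = 1 − 1116/720 = 1 − 1.55000 ≈ -0.5500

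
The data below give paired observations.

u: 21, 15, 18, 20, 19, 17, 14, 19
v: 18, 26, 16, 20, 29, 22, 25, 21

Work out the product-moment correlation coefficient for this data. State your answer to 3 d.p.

n = 8, Σu = 143, Σv = 177, Σu² = 2597, Σv² = 4047, Σuv = 3130
nΣuv − ΣuΣv = 25040 − 25311 = -271
nΣu² − (Σu)² = 20776 − 20449 = 327; nΣv² − (Σv)² = 32376 − 31329 = 1047
r = -271 / √(327 × 1047) = -271 / 585.1231 ≈ -0.463

-0.463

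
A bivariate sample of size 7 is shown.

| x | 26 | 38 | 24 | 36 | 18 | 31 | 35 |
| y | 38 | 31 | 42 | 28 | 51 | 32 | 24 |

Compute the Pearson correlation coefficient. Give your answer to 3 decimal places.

n = 7, Σx = 208, Σy = 246, Σx² = 6502, Σy² = 9154, Σxy = 6932
nΣxy − ΣxΣy = 48524 − 51168 = -2644
nΣx² − (Σx)² = 45514 − 43264 = 2250; nΣy² − (Σy)² = 64078 − 60516 = 3562
r = -2644 / √(2250 × 3562) = -2644 / 2830.9892 ≈ -0.934

-0.934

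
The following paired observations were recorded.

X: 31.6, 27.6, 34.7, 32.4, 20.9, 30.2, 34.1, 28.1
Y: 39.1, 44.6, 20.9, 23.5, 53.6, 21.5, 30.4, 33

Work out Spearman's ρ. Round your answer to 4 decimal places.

Rank X: 5, 2, 8, 6, 1, 4, 7, 3
Rank Y: 6, 7, 1, 3, 8, 2, 4, 5
d = rank(X) − rank(Y): -1, -5, 7, 3, -7, 2, 3, -2; Σd² = 150
ρ = 1 − 6Σd² / [n(n²−1)] = 1 − 6×150 / (8×63) = 1 − 900/504 ≈ -0.7857

-0.7857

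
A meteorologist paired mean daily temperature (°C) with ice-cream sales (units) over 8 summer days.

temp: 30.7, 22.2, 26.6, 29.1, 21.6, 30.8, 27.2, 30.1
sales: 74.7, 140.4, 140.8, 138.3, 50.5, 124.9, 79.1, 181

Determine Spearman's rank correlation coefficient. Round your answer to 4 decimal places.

Rank temp: 7, 2, 3, 5, 1, 8, 4, 6
Rank sales: 2, 6, 7, 5, 1, 4, 3, 8
d = rank(temp) − rank(sales): 5, -4, -4, 0, 0, 4, 1, -2; Σd² = 78
ρ = 1 − 6Σd² / [n(n²−1)] = 1 − 6×78 / (8×63) = 1 − 468/504 ≈ 0.0714

0.0714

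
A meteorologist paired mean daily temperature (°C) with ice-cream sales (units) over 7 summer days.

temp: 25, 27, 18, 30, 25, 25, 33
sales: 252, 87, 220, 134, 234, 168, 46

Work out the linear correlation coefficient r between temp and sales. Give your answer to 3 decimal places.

n = 7, Σx = 183, Σy = 1141, Σx² = 4917, Σy² = 222525, Σxy = 28197
nΣxy − ΣxΣy = 197379 − 208803 = -11424
nΣx² − (Σx)² = 34419 − 33489 = 930; nΣy² − (Σy)² = 1557675 − 1301881 = 255794
r = -11424 / √(930 × 255794) = -11424 / 15423.6319 ≈ -0.741

-0.741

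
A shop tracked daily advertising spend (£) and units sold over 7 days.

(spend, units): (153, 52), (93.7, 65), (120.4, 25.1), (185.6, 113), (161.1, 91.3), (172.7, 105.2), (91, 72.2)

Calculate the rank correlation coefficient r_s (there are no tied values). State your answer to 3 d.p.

0.679

Rank spend: 4, 2, 3, 7, 5, 6, 1
Rank units: 2, 3, 1, 7, 5, 6, 4
d = rank(spend) − rank(units): 2, -1, 2, 0, 0, 0, -3; Σd² = 18
ρ = 1 − 6Σd² / [n(n²−1)] = 1 − 6×18 / (7×48) = 1 − 108/336 ≈ 0.679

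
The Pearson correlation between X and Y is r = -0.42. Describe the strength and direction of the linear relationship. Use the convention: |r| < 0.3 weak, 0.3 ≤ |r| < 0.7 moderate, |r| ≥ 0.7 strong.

r = -0.42 < 0 so the relationship is negative.
|r| = 0.42, which falls in the moderate range.

moderate negative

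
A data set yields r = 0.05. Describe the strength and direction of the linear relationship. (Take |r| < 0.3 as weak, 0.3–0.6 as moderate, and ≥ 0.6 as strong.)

r = 0.05 > 0 so the relationship is positive.
|r| = 0.05, which falls in the weak range.

weak positive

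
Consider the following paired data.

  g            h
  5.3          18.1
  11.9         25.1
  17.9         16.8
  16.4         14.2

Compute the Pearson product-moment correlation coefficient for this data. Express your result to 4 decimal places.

n = 4, Σg = 51.5, Σh = 74.2, Σg² = 759.07, Σh² = 1441.5, Σgh = 928.22
nΣgh − ΣgΣh = 3712.88 − 3821.3 = -108.42
nΣg² − (Σg)² = 3036.28 − 2652.25 = 384.03; nΣh² − (Σh)² = 5766 − 5505.64 = 260.36
r = -108.42 / √(384.03 × 260.36) = -108.42 / 316.2057 ≈ -0.3429

-0.3429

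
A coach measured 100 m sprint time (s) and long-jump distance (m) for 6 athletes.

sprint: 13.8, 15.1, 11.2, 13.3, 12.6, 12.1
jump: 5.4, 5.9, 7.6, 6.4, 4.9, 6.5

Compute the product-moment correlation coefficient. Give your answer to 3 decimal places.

-0.537

n = 6, Σx = 78.1, Σy = 36.7, Σx² = 1025.95, Σy² = 228.95, Σxy = 474.24
nΣxy − ΣxΣy = 2845.44 − 2866.27 = -20.83
nΣx² − (Σx)² = 6155.7 − 6099.61 = 56.09; nΣy² − (Σy)² = 1373.7 − 1346.89 = 26.81
r = -20.83 / √(56.09 × 26.81) = -20.83 / 38.7785 ≈ -0.537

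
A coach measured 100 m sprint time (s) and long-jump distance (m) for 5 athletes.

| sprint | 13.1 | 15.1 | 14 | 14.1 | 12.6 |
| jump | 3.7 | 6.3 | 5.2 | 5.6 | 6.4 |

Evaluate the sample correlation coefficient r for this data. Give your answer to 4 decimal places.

0.2800

n = 5, Σx = 68.9, Σy = 27.2, Σx² = 953.19, Σy² = 152.74, Σxy = 376
nΣxy − ΣxΣy = 1880 − 1874.08 = 5.92
nΣx² − (Σx)² = 4765.95 − 4747.21 = 18.74; nΣy² − (Σy)² = 763.7 − 739.84 = 23.86
r = 5.92 / √(18.74 × 23.86) = 5.92 / 21.1456 ≈ 0.2800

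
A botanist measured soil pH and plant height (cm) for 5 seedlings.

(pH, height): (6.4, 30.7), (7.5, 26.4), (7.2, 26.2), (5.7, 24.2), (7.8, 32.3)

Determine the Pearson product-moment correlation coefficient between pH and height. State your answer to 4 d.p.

n = 5, Σx = 34.6, Σy = 139.8, Σx² = 242.38, Σy² = 3954.82, Σxy = 973
nΣxy − ΣxΣy = 4865 − 4837.08 = 27.92
nΣx² − (Σx)² = 1211.9 − 1197.16 = 14.74; nΣy² − (Σy)² = 19774.1 − 19544.04 = 230.06
r = 27.92 / √(14.74 × 230.06) = 27.92 / 58.2330 ≈ 0.4795

0.4795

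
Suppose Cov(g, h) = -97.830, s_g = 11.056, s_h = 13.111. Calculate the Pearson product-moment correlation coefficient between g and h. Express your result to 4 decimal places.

r = Cov(g,h) / (s_g · s_h) = -97.830 / (11.056 × 13.111)
  = -97.830 / 144.9552 ≈ -0.6749

-0.6749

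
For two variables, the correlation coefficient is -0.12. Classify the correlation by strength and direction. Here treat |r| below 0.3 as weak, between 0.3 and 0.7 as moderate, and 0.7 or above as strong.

weak negative

r = -0.12 < 0 so the relationship is negative.
|r| = 0.12, which falls in the weak range.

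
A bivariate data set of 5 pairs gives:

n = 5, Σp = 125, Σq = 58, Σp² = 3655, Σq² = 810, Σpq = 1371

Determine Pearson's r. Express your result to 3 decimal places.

-0.293

r = (nΣpq − ΣpΣq) / √[(nΣp² − (Σp)²)(nΣq² − (Σq)²)]
Numerator: 5×1371 − 125×58 = -395
Denominator: √[(18275 − 15625)(4050 − 3364)] = √[2650 × 686] = 1348.2952
r = -395 / 1348.2952 ≈ -0.293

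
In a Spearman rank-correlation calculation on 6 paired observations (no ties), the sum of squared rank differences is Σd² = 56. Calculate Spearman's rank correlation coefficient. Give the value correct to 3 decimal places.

ρ = 1 − 6Σd² / [n(n²−1)] = 1 − 6×56 / (6×35)
  = 1 − 336/210 = 1 − 1.6000 ≈ -0.600

-0.600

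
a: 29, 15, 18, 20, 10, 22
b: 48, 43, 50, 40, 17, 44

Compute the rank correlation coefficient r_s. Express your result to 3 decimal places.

0.543

Rank a: 6, 2, 3, 4, 1, 5
Rank b: 5, 3, 6, 2, 1, 4
d = rank(a) − rank(b): 1, -1, -3, 2, 0, 1; Σd² = 16
ρ = 1 − 6Σd² / [n(n²−1)] = 1 − 6×16 / (6×35) = 1 − 96/210 ≈ 0.543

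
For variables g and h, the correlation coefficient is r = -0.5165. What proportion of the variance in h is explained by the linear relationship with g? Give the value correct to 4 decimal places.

r² = (-0.5165)² = 0.2668

0.2668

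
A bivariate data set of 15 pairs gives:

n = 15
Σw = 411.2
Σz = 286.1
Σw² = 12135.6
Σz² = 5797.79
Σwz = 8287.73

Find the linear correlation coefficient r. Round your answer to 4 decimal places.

r = (nΣwz − ΣwΣz) / √[(nΣw² − (Σw)²)(nΣz² − (Σz)²)]
Numerator: 15×8287.73 − 411.2×286.1 = 6671.63
Denominator: √[(182034 − 169085.44)(86966.85 − 81853.21)] = √[12948.56 × 5113.64] = 8137.2154
r = 6671.63 / 8137.2154 ≈ 0.8199

0.8199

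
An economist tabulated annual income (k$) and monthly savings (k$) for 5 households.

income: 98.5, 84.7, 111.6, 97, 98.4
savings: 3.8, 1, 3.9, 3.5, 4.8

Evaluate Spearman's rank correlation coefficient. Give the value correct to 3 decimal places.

0.700

Rank income: 4, 1, 5, 2, 3
Rank savings: 3, 1, 4, 2, 5
d = rank(income) − rank(savings): 1, 0, 1, 0, -2; Σd² = 6
ρ = 1 − 6Σd² / [n(n²−1)] = 1 − 6×6 / (5×24) = 1 − 36/120 ≈ 0.700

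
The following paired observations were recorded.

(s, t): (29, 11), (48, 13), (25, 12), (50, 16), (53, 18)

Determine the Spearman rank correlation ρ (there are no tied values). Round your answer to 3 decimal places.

0.900

Rank s: 2, 3, 1, 4, 5
Rank t: 1, 3, 2, 4, 5
d = rank(s) − rank(t): 1, 0, -1, 0, 0; Σd² = 2
ρ = 1 − 6Σd² / [n(n²−1)] = 1 − 6×2 / (5×24) = 1 − 12/120 ≈ 0.900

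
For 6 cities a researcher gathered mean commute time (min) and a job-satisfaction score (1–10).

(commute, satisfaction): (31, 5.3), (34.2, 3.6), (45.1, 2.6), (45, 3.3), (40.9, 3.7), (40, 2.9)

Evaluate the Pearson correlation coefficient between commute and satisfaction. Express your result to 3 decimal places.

n = 6, Σx = 236.2, Σy = 21.4, Σx² = 9462.46, Σy² = 80.8, Σxy = 820.51
nΣxy − ΣxΣy = 4923.06 − 5054.68 = -131.62
nΣx² − (Σx)² = 56774.76 − 55790.44 = 984.32; nΣy² − (Σy)² = 484.8 − 457.96 = 26.84
r = -131.62 / √(984.32 × 26.84) = -131.62 / 162.5397 ≈ -0.810

-0.810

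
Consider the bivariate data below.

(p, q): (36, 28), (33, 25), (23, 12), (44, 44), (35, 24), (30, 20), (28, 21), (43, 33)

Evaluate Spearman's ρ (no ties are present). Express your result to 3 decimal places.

0.952

Rank p: 6, 4, 1, 8, 5, 3, 2, 7
Rank q: 6, 5, 1, 8, 4, 2, 3, 7
d = rank(p) − rank(q): 0, -1, 0, 0, 1, 1, -1, 0; Σd² = 4
ρ = 1 − 6Σd² / [n(n²−1)] = 1 − 6×4 / (8×63) = 1 − 24/504 ≈ 0.952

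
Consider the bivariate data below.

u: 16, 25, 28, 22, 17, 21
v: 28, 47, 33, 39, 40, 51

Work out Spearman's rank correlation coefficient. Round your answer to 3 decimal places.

0.143

Rank u: 1, 5, 6, 4, 2, 3
Rank v: 1, 5, 2, 3, 4, 6
d = rank(u) − rank(v): 0, 0, 4, 1, -2, -3; Σd² = 30
ρ = 1 − 6Σd² / [n(n²−1)] = 1 − 6×30 / (6×35) = 1 − 180/210 ≈ 0.143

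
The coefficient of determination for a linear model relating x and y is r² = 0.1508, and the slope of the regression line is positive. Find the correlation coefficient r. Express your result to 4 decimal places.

|r| = √0.1508 = 0.3883
The association is positive, so r = 0.3883.

0.3883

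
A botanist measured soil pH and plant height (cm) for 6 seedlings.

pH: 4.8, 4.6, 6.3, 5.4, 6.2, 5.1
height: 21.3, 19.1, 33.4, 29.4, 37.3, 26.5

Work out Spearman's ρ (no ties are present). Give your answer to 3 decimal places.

Rank pH: 2, 1, 6, 4, 5, 3
Rank height: 2, 1, 5, 4, 6, 3
d = rank(pH) − rank(height): 0, 0, 1, 0, -1, 0; Σd² = 2
ρ = 1 − 6Σd² / [n(n²−1)] = 1 − 6×2 / (6×35) = 1 − 12/210 ≈ 0.943

0.943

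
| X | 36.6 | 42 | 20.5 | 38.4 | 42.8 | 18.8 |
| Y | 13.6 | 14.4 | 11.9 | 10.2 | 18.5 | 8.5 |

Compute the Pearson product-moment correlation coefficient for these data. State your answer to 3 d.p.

n = 6, ΣX = 199.1, ΣY = 77.1, ΣX² = 7183.65, ΣY² = 1052.47, ΣXY = 2689.79
nΣXY − ΣXΣY = 16138.74 − 15350.61 = 788.13
nΣX² − (ΣX)² = 43101.9 − 39640.81 = 3461.09; nΣY² − (ΣY)² = 6314.82 − 5944.41 = 370.41
r = 788.13 / √(3461.09 × 370.41) = 788.13 / 1132.2643 ≈ 0.696

0.696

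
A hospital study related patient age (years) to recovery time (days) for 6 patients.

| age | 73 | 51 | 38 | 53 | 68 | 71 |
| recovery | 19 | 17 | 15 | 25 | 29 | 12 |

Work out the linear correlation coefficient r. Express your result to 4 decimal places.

0.1582

n = 6, Σx = 354, Σy = 117, Σx² = 21848, Σy² = 2485, Σxy = 6973
nΣxy − ΣxΣy = 41838 − 41418 = 420
nΣx² − (Σx)² = 131088 − 125316 = 5772; nΣy² − (Σy)² = 14910 − 13689 = 1221
r = 420 / √(5772 × 1221) = 420 / 2654.7339 ≈ 0.1582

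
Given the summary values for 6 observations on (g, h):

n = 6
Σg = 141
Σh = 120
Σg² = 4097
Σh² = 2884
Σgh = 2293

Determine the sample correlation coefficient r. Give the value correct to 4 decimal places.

r = (nΣgh − ΣgΣh) / √[(nΣg² − (Σg)²)(nΣh² − (Σh)²)]
Numerator: 6×2293 − 141×120 = -3162
Denominator: √[(24582 − 19881)(17304 − 14400)] = √[4701 × 2904] = 3694.8212
r = -3162 / 3694.8212 ≈ -0.8558

-0.8558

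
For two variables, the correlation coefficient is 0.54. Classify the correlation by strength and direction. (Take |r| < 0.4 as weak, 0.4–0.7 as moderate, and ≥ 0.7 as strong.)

r = 0.54 > 0 so the relationship is positive.
|r| = 0.54, which falls in the moderate range.

moderate positive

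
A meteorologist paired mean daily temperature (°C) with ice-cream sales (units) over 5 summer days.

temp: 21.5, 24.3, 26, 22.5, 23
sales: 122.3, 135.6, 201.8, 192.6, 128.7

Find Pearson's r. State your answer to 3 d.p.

0.541

n = 5, Σx = 117.3, Σy = 781, Σx² = 2763.99, Σy² = 127726.34, Σxy = 18464.93
nΣxy − ΣxΣy = 92324.65 − 91611.3 = 713.35
nΣx² − (Σx)² = 13819.95 − 13759.29 = 60.66; nΣy² − (Σy)² = 638631.7 − 609961 = 28670.7
r = 713.35 / √(60.66 × 28670.7) = 713.35 / 1318.7739 ≈ 0.541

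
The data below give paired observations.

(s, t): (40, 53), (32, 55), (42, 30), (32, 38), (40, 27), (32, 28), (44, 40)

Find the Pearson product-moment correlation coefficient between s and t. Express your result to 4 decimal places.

n = 7, Σs = 262, Σt = 271, Σs² = 9972, Σt² = 11291, Σst = 10092
nΣst − ΣsΣt = 70644 − 71002 = -358
nΣs² − (Σs)² = 69804 − 68644 = 1160; nΣt² − (Σt)² = 79037 − 73441 = 5596
r = -358 / √(1160 × 5596) = -358 / 2547.8147 ≈ -0.1405

-0.1405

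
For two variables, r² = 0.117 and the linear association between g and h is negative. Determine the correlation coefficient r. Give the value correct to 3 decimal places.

-0.342

|r| = √0.117 = 0.342
The association is negative, so r = −0.342.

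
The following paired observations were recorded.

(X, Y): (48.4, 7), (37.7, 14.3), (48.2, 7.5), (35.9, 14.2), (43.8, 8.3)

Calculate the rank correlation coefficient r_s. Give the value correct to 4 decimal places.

Rank X: 5, 2, 4, 1, 3
Rank Y: 1, 5, 2, 4, 3
d = rank(X) − rank(Y): 4, -3, 2, -3, 0; Σd² = 38
ρ = 1 − 6Σd² / [n(n²−1)] = 1 − 6×38 / (5×24) = 1 − 228/120 ≈ -0.9000

-0.9000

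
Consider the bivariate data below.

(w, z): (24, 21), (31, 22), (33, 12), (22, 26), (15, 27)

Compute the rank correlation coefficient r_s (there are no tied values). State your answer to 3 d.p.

Rank w: 3, 4, 5, 2, 1
Rank z: 2, 3, 1, 4, 5
d = rank(w) − rank(z): 1, 1, 4, -2, -4; Σd² = 38
ρ = 1 − 6Σd² / [n(n²−1)] = 1 − 6×38 / (5×24) = 1 − 228/120 ≈ -0.900

-0.900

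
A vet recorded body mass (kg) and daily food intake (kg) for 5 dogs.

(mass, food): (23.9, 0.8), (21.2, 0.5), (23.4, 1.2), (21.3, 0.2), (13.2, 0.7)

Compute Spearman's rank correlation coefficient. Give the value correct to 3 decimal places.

Rank mass: 5, 2, 4, 3, 1
Rank food: 4, 2, 5, 1, 3
d = rank(mass) − rank(food): 1, 0, -1, 2, -2; Σd² = 10
ρ = 1 − 6Σd² / [n(n²−1)] = 1 − 6×10 / (5×24) = 1 − 60/120 ≈ 0.500

0.500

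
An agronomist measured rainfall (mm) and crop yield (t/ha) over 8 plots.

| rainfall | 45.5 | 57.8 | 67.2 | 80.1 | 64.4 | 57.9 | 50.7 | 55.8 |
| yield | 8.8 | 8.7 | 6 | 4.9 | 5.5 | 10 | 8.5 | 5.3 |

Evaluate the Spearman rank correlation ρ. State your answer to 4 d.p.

Rank rainfall: 1, 4, 7, 8, 6, 5, 2, 3
Rank yield: 7, 6, 4, 1, 3, 8, 5, 2
d = rank(rainfall) − rank(yield): -6, -2, 3, 7, 3, -3, -3, 1; Σd² = 126
ρ = 1 − 6Σd² / [n(n²−1)] = 1 − 6×126 / (8×63) = 1 − 756/504 ≈ -0.5000

-0.5000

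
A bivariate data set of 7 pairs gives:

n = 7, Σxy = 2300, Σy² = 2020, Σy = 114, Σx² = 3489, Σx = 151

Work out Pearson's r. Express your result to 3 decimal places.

-0.818

r = (nΣxy − ΣxΣy) / √[(nΣx² − (Σx)²)(nΣy² − (Σy)²)]
Numerator: 7×2300 − 151×114 = -1114
Denominator: √[(24423 − 22801)(14140 − 12996)] = √[1622 × 1144] = 1362.1924
r = -1114 / 1362.1924 ≈ -0.818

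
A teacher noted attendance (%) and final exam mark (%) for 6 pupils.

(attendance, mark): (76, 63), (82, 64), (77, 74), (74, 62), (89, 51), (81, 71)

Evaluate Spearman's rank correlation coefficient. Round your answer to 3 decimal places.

Rank attendance: 2, 5, 3, 1, 6, 4
Rank mark: 3, 4, 6, 2, 1, 5
d = rank(attendance) − rank(mark): -1, 1, -3, -1, 5, -1; Σd² = 38
ρ = 1 − 6Σd² / [n(n²−1)] = 1 − 6×38 / (6×35) = 1 − 228/210 ≈ -0.086

-0.086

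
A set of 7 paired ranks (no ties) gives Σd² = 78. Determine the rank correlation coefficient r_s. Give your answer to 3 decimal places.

-0.393

ρ = 1 − 6Σd² / [n(n²−1)] = 1 − 6×78 / (7×48)
  = 1 − 468/336 = 1 − 1.3929 ≈ -0.393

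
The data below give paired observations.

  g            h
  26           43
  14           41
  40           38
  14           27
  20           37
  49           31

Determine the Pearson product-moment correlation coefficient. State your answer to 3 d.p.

-0.105

n = 6, Σg = 163, Σh = 217, Σg² = 5469, Σh² = 8033, Σgh = 5849
nΣgh − ΣgΣh = 35094 − 35371 = -277
nΣg² − (Σg)² = 32814 − 26569 = 6245; nΣh² − (Σh)² = 48198 − 47089 = 1109
r = -277 / √(6245 × 1109) = -277 / 2631.6734 ≈ -0.105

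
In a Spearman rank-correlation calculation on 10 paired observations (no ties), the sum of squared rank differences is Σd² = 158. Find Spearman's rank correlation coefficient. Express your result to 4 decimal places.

ρ = 1 − 6Σd² / [n(n²−1)] = 1 − 6×158 / (10×99)
  = 1 − 948/990 = 1 − 0.95758 ≈ 0.0424

0.0424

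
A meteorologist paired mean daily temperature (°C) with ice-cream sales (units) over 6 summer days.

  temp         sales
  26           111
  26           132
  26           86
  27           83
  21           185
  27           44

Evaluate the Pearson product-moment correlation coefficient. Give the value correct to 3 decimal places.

-0.874

n = 6, Σx = 153, Σy = 641, Σx² = 3927, Σy² = 80191, Σxy = 15868
nΣxy − ΣxΣy = 95208 − 98073 = -2865
nΣx² − (Σx)² = 23562 − 23409 = 153; nΣy² − (Σy)² = 481146 − 410881 = 70265
r = -2865 / √(153 × 70265) = -2865 / 3278.8024 ≈ -0.874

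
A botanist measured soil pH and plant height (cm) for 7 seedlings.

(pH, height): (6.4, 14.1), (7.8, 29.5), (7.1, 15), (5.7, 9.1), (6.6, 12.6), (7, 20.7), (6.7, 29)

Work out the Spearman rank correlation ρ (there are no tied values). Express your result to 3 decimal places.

0.821

Rank pH: 2, 7, 6, 1, 3, 5, 4
Rank height: 3, 7, 4, 1, 2, 5, 6
d = rank(pH) − rank(height): -1, 0, 2, 0, 1, 0, -2; Σd² = 10
ρ = 1 − 6Σd² / [n(n²−1)] = 1 − 6×10 / (7×48) = 1 − 60/336 ≈ 0.821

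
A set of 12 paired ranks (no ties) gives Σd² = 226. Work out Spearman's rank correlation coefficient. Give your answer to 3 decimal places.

ρ = 1 − 6Σd² / [n(n²−1)] = 1 − 6×226 / (12×143)
  = 1 − 1356/1716 = 1 − 0.7902 ≈ 0.210

0.210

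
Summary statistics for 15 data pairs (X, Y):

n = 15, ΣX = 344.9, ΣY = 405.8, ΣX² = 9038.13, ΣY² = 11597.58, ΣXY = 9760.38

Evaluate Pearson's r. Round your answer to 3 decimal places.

0.519

r = (nΣXY − ΣXΣY) / √[(nΣX² − (ΣX)²)(nΣY² − (ΣY)²)]
Numerator: 15×9760.38 − 344.9×405.8 = 6445.28
Denominator: √[(135571.95 − 118956.01)(173963.7 − 164673.64)] = √[16615.94 × 9290.06] = 12424.2939
r = 6445.28 / 12424.2939 ≈ 0.519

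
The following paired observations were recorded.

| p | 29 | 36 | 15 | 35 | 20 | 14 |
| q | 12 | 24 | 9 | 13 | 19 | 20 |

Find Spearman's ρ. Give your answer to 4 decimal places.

0.2571

Rank p: 4, 6, 2, 5, 3, 1
Rank q: 2, 6, 1, 3, 4, 5
d = rank(p) − rank(q): 2, 0, 1, 2, -1, -4; Σd² = 26
ρ = 1 − 6Σd² / [n(n²−1)] = 1 − 6×26 / (6×35) = 1 − 156/210 ≈ 0.2571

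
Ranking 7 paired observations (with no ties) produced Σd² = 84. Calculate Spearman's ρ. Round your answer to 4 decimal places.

ρ = 1 − 6Σd² / [n(n²−1)] = 1 − 6×84 / (7×48)
  = 1 − 504/336 = 1 − 1.50000 ≈ -0.5000

-0.5000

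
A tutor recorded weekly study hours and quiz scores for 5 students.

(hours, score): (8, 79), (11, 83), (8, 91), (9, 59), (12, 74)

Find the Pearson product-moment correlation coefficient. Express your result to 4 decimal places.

-0.1570

n = 5, Σx = 48, Σy = 386, Σx² = 474, Σy² = 30368, Σxy = 3692
nΣxy − ΣxΣy = 18460 − 18528 = -68
nΣx² − (Σx)² = 2370 − 2304 = 66; nΣy² − (Σy)² = 151840 − 148996 = 2844
r = -68 / √(66 × 2844) = -68 / 433.2482 ≈ -0.1570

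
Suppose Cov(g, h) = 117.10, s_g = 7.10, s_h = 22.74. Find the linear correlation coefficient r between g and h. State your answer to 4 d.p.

r = Cov(g,h) / (s_g · s_h) = 117.10 / (7.10 × 22.74)
  = 117.10 / 161.4540 ≈ 0.7253

0.7253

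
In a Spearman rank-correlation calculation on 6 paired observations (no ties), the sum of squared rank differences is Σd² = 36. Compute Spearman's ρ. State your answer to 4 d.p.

-0.0286

ρ = 1 − 6Σd² / [n(n²−1)] = 1 − 6×36 / (6×35)
  = 1 − 216/210 = 1 − 1.02857 ≈ -0.0286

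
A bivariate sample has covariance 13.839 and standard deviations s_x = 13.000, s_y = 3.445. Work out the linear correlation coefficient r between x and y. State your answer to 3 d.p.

0.309

r = Cov(x,y) / (s_x · s_y) = 13.839 / (13.000 × 3.445)
  = 13.839 / 44.7850 ≈ 0.309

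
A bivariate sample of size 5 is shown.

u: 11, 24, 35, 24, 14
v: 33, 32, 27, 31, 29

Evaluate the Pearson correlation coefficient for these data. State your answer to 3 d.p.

-0.625

n = 5, Σu = 108, Σv = 152, Σu² = 2694, Σv² = 4644, Σuv = 3226
nΣuv − ΣuΣv = 16130 − 16416 = -286
nΣu² − (Σu)² = 13470 − 11664 = 1806; nΣv² − (Σv)² = 23220 − 23104 = 116
r = -286 / √(1806 × 116) = -286 / 457.7073 ≈ -0.625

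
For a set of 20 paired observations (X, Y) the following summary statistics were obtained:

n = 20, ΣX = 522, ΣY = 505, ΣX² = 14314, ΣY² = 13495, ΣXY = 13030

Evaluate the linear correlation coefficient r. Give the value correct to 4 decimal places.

-0.2101

r = (nΣXY − ΣXΣY) / √[(nΣX² − (ΣX)²)(nΣY² − (ΣY)²)]
Numerator: 20×13030 − 522×505 = -3010
Denominator: √[(286280 − 272484)(269900 − 255025)] = √[13796 × 14875] = 14325.3447
r = -3010 / 14325.3447 ≈ -0.2101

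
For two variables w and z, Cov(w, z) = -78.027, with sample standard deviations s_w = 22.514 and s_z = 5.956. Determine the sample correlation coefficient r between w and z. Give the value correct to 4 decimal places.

-0.5819

r = Cov(w,z) / (s_w · s_z) = -78.027 / (22.514 × 5.956)
  = -78.027 / 134.0934 ≈ -0.5819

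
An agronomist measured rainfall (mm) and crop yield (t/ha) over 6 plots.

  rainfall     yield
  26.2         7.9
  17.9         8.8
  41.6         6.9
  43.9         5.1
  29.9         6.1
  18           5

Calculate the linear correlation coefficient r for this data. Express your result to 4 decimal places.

-0.3447

n = 6, Σx = 177.5, Σy = 39.8, Σx² = 5882.63, Σy² = 275.68, Σxy = 1147.82
nΣxy − ΣxΣy = 6886.92 − 7064.5 = -177.58
nΣx² − (Σx)² = 35295.78 − 31506.25 = 3789.53; nΣy² − (Σy)² = 1654.08 − 1584.04 = 70.04
r = -177.58 / √(3789.53 × 70.04) = -177.58 / 515.1880 ≈ -0.3447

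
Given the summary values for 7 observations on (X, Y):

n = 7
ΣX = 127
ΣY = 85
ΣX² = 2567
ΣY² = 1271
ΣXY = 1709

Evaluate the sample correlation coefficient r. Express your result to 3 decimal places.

0.666

r = (nΣXY − ΣXΣY) / √[(nΣX² − (ΣX)²)(nΣY² − (ΣY)²)]
Numerator: 7×1709 − 127×85 = 1168
Denominator: √[(17969 − 16129)(8897 − 7225)] = √[1840 × 1672] = 1753.9897
r = 1168 / 1753.9897 ≈ 0.666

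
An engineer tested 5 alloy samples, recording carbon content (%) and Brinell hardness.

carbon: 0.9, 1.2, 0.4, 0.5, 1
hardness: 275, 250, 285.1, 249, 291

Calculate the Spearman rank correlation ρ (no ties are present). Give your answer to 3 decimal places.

0.000

Rank carbon: 3, 5, 1, 2, 4
Rank hardness: 3, 2, 4, 1, 5
d = rank(carbon) − rank(hardness): 0, 3, -3, 1, -1; Σd² = 20
ρ = 1 − 6Σd² / [n(n²−1)] = 1 − 6×20 / (5×24) = 1 − 120/120 ≈ 0.000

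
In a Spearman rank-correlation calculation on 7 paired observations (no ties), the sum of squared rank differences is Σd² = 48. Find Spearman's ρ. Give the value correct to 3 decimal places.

ρ = 1 − 6Σd² / [n(n²−1)] = 1 − 6×48 / (7×48)
  = 1 − 288/336 = 1 − 0.8571 ≈ 0.143

0.143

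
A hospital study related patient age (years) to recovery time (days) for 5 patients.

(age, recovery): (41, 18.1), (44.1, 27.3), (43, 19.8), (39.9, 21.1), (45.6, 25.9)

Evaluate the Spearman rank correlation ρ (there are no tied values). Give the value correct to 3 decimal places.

0.600

Rank age: 2, 4, 3, 1, 5
Rank recovery: 1, 5, 2, 3, 4
d = rank(age) − rank(recovery): 1, -1, 1, -2, 1; Σd² = 8
ρ = 1 − 6Σd² / [n(n²−1)] = 1 − 6×8 / (5×24) = 1 − 48/120 ≈ 0.600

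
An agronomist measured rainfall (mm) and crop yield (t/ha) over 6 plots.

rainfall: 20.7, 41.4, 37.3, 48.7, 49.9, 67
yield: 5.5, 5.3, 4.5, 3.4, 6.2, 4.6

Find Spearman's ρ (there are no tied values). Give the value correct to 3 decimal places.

-0.029

Rank rainfall: 1, 3, 2, 4, 5, 6
Rank yield: 5, 4, 2, 1, 6, 3
d = rank(rainfall) − rank(yield): -4, -1, 0, 3, -1, 3; Σd² = 36
ρ = 1 − 6Σd² / [n(n²−1)] = 1 − 6×36 / (6×35) = 1 − 216/210 ≈ -0.029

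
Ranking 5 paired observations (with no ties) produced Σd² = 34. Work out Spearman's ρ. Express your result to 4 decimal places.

-0.7000

ρ = 1 − 6Σd² / [n(n²−1)] = 1 − 6×34 / (5×24)
  = 1 − 204/120 = 1 − 1.70000 ≈ -0.7000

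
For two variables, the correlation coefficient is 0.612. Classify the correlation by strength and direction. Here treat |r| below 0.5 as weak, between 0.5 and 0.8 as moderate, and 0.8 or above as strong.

r = 0.612 > 0 so the relationship is positive.
|r| = 0.612, which falls in the moderate range.

moderate positive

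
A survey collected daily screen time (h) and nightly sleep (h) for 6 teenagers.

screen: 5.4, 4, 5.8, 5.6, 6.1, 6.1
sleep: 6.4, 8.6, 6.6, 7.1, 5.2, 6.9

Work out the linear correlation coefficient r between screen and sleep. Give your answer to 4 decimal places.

n = 6, Σx = 33, Σy = 40.8, Σx² = 184.58, Σy² = 283.54, Σxy = 220.81
nΣxy − ΣxΣy = 1324.86 − 1346.4 = -21.54
nΣx² − (Σx)² = 1107.48 − 1089 = 18.48; nΣy² − (Σy)² = 1701.24 − 1664.64 = 36.6
r = -21.54 / √(18.48 × 36.6) = -21.54 / 26.0071 ≈ -0.8282

-0.8282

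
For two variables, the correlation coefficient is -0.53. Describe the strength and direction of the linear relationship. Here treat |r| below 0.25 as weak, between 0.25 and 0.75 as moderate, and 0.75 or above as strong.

r = -0.53 < 0 so the relationship is negative.
|r| = 0.53, which falls in the moderate range.

moderate negative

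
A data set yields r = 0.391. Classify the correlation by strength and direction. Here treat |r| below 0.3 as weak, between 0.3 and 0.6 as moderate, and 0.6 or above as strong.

r = 0.391 > 0 so the relationship is positive.
|r| = 0.391, which falls in the moderate range.

moderate positive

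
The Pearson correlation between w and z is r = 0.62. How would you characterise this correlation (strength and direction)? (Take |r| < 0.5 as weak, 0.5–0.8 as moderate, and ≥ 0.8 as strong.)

moderate positive

r = 0.62 > 0 so the relationship is positive.
|r| = 0.62, which falls in the moderate range.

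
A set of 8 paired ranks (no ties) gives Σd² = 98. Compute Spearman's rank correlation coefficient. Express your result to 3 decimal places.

ρ = 1 − 6Σd² / [n(n²−1)] = 1 − 6×98 / (8×63)
  = 1 − 588/504 = 1 − 1.1667 ≈ -0.167

-0.167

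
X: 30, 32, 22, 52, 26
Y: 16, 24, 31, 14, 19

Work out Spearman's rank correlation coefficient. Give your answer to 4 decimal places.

Rank X: 3, 4, 1, 5, 2
Rank Y: 2, 4, 5, 1, 3
d = rank(X) − rank(Y): 1, 0, -4, 4, -1; Σd² = 34
ρ = 1 − 6Σd² / [n(n²−1)] = 1 − 6×34 / (5×24) = 1 − 204/120 ≈ -0.7000

-0.7000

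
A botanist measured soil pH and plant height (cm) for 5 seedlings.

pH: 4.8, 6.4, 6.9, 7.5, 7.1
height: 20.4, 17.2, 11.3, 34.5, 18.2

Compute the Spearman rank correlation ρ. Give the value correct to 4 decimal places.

0.3000

Rank pH: 1, 2, 3, 5, 4
Rank height: 4, 2, 1, 5, 3
d = rank(pH) − rank(height): -3, 0, 2, 0, 1; Σd² = 14
ρ = 1 − 6Σd² / [n(n²−1)] = 1 − 6×14 / (5×24) = 1 − 84/120 ≈ 0.3000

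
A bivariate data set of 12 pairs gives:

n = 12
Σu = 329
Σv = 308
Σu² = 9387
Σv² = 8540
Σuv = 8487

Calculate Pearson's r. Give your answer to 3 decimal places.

0.088

r = (nΣuv − ΣuΣv) / √[(nΣu² − (Σu)²)(nΣv² − (Σv)²)]
Numerator: 12×8487 − 329×308 = 512
Denominator: √[(112644 − 108241)(102480 − 94864)] = √[4403 × 7616] = 5790.7899
r = 512 / 5790.7899 ≈ 0.088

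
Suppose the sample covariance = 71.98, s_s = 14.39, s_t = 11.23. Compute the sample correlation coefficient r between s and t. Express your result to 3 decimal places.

r = Cov(s,t) / (s_s · s_t) = 71.98 / (14.39 × 11.23)
  = 71.98 / 161.5997 ≈ 0.445

0.445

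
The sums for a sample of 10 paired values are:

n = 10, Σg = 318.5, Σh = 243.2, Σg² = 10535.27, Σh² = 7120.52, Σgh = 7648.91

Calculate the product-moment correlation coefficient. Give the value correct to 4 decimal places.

-0.1413

r = (nΣgh − ΣgΣh) / √[(nΣg² − (Σg)²)(nΣh² − (Σh)²)]
Numerator: 10×7648.91 − 318.5×243.2 = -970.1
Denominator: √[(105352.7 − 101442.25)(71205.2 − 59146.24)] = √[3910.45 × 12058.96] = 6867.0197
r = -970.1 / 6867.0197 ≈ -0.1413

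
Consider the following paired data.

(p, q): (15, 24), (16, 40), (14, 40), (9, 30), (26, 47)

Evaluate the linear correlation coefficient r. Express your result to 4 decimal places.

0.6891

n = 5, Σp = 80, Σq = 181, Σp² = 1434, Σq² = 6885, Σpq = 3052
nΣpq − ΣpΣq = 15260 − 14480 = 780
nΣp² − (Σp)² = 7170 − 6400 = 770; nΣq² − (Σq)² = 34425 − 32761 = 1664
r = 780 / √(770 × 1664) = 780 / 1131.9364 ≈ 0.6891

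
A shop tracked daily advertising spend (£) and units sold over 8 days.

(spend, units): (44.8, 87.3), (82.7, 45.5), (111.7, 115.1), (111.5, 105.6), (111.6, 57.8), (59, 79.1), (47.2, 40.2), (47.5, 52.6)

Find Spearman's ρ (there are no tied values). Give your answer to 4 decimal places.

Rank spend: 1, 5, 8, 6, 7, 4, 2, 3
Rank units: 6, 2, 8, 7, 4, 5, 1, 3
d = rank(spend) − rank(units): -5, 3, 0, -1, 3, -1, 1, 0; Σd² = 46
ρ = 1 − 6Σd² / [n(n²−1)] = 1 − 6×46 / (8×63) = 1 − 276/504 ≈ 0.4524

0.4524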